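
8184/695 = 11 + 539/695 = 11.78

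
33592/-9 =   -  3733+5/9= - 3732.44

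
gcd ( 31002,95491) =1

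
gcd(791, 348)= 1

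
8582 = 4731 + 3851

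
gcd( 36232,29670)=2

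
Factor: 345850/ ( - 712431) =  - 2^1*3^(  -  2)*5^2*6917^1 * 79159^( - 1 )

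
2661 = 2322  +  339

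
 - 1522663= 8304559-9827222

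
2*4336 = 8672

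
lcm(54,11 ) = 594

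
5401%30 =1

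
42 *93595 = 3930990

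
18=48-30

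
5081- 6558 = -1477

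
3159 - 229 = 2930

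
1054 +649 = 1703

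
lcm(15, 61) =915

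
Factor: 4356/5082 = 6/7=2^1*3^1*7^( - 1 ) 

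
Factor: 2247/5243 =3^1*7^( - 1) = 3/7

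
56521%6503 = 4497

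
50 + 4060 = 4110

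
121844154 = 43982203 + 77861951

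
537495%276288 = 261207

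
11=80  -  69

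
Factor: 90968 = 2^3*83^1 *137^1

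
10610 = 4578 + 6032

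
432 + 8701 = 9133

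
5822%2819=184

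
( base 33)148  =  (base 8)2315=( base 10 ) 1229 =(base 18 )3e5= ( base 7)3404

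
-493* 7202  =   - 3550586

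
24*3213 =77112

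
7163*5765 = 41294695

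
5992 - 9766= - 3774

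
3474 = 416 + 3058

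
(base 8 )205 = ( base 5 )1013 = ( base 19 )70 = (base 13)a3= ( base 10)133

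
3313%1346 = 621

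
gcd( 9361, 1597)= 1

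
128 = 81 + 47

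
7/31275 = 7/31275 = 0.00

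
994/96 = 497/48 = 10.35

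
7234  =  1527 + 5707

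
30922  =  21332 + 9590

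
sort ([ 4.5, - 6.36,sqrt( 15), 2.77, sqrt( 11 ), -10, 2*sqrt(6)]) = [ - 10, - 6.36,2.77,sqrt(11), sqrt( 15), 4.5, 2*sqrt( 6)]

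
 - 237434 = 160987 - 398421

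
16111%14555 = 1556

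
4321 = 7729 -3408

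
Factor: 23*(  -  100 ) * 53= -121900 = -2^2 * 5^2*23^1 * 53^1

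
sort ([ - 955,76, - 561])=[ - 955, - 561,76] 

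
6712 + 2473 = 9185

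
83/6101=83/6101  =  0.01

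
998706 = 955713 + 42993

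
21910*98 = 2147180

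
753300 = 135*5580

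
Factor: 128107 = 7^1*18301^1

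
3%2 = 1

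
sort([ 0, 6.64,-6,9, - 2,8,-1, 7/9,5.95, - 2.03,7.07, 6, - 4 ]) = [ - 6, -4, - 2.03 ,-2,-1, 0, 7/9,5.95,6,6.64,7.07, 8,9 ]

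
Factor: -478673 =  - 13^1*36821^1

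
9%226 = 9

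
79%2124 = 79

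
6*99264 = 595584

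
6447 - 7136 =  - 689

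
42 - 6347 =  - 6305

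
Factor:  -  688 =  - 2^4*43^1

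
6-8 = -2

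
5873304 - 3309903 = 2563401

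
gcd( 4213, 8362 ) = 1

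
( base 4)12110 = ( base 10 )404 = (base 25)G4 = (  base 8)624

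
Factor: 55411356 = 2^2*3^1* 7^2*11^1*13^1*659^1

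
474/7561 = 474/7561 = 0.06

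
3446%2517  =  929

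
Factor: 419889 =3^1*67^1*2089^1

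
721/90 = 721/90 = 8.01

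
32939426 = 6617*4978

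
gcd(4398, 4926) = 6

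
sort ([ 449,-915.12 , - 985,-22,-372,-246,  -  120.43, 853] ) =[-985, -915.12,-372,  -  246, - 120.43, - 22, 449,853] 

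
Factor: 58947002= 2^1 * 67^1*439903^1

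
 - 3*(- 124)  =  372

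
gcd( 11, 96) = 1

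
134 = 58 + 76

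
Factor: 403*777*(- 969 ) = - 3^2*7^1*13^1*17^1*19^1 * 31^1 * 37^1 = - 303423939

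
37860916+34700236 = 72561152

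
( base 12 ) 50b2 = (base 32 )8I6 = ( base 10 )8774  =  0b10001001000110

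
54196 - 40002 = 14194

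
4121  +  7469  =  11590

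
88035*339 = 29843865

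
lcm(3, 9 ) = 9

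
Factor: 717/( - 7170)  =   - 2^(-1)*5^ (-1)= - 1/10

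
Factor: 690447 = 3^1*230149^1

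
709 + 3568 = 4277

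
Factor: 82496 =2^6*1289^1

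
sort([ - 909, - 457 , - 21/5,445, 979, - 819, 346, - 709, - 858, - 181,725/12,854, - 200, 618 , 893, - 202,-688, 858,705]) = [ - 909,-858, - 819, - 709,-688,-457,  -  202, - 200, - 181,-21/5,725/12,346,445,618,  705,854,858,893,979 ]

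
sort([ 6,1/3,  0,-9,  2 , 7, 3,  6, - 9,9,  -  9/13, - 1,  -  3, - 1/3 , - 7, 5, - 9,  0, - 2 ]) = [- 9,- 9,-9,-7, - 3, - 2,-1, - 9/13,-1/3, 0,0,1/3 , 2, 3,5,6,6, 7, 9]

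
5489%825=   539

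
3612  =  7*516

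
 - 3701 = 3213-6914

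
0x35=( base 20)2D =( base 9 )58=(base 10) 53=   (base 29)1O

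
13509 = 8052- - 5457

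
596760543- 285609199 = 311151344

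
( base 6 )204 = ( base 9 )84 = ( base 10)76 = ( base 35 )26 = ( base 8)114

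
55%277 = 55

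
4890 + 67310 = 72200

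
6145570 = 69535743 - 63390173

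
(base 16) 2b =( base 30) 1D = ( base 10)43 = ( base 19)25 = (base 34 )19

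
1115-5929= - 4814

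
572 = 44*13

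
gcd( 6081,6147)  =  3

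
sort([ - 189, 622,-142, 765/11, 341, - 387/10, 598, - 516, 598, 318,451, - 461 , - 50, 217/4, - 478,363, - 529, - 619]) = [ - 619,-529, - 516, - 478, - 461, - 189, -142, - 50,- 387/10,217/4,  765/11, 318,  341, 363,  451,598,  598, 622 ] 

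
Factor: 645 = 3^1*5^1*43^1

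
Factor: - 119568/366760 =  - 282/865 = - 2^1*3^1*5^( - 1)*47^1*173^( - 1)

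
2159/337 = 2159/337 = 6.41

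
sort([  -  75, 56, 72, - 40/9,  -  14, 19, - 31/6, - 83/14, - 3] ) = [ - 75,-14,-83/14 ,-31/6,-40/9, - 3 , 19, 56, 72]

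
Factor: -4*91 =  - 364=- 2^2*7^1*13^1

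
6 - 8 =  - 2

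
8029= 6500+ 1529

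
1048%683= 365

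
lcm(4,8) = 8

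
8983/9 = 998  +  1/9 = 998.11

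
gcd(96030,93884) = 2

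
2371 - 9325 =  - 6954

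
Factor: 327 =3^1 *109^1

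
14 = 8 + 6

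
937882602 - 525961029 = 411921573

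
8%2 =0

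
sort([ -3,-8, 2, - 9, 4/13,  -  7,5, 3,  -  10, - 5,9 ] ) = [-10, - 9, - 8 ,  -  7,-5, - 3,4/13,2,3,  5, 9] 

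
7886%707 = 109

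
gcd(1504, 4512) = 1504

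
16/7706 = 8/3853 = 0.00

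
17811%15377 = 2434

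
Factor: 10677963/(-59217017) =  - 3^1*53^1 * 137^(  -  1)*67157^1*432241^( - 1 )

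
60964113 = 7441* 8193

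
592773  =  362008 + 230765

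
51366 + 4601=55967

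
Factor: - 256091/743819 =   -  11^1*31^1*751^1*743819^( - 1)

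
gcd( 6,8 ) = 2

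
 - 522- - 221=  - 301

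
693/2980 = 693/2980=0.23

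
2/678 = 1/339 = 0.00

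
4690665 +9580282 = 14270947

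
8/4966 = 4/2483 = 0.00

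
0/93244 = 0 = 0.00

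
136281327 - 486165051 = - 349883724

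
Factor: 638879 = 31^1 * 37^1*557^1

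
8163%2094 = 1881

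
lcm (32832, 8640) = 164160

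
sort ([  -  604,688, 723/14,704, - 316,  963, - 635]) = [ - 635, - 604,-316 , 723/14,688, 704,963]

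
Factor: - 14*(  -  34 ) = 2^2*7^1 * 17^1=476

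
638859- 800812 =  - 161953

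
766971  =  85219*9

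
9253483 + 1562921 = 10816404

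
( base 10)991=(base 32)UV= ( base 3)1100201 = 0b1111011111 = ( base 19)2E3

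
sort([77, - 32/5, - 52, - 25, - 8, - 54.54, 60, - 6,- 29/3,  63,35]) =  [  -  54.54, - 52, - 25, - 29/3, - 8, - 32/5, - 6, 35, 60,63,  77 ] 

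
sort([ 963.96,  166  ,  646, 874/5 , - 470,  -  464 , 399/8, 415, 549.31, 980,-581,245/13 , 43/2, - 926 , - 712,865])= [ - 926 , - 712, - 581, - 470, -464,245/13,43/2,399/8 , 166,874/5 , 415, 549.31,646,865, 963.96, 980]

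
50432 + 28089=78521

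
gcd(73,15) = 1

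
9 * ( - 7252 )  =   - 65268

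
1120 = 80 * 14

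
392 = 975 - 583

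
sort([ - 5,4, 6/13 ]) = [ - 5, 6/13,4]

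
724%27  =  22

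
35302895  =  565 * 62483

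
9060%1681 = 655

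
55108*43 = 2369644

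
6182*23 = 142186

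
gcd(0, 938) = 938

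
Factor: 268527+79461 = 2^2*3^1*47^1*617^1 = 347988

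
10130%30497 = 10130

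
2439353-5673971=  -3234618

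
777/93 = 8 + 11/31 = 8.35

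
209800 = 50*4196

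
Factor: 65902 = 2^1*83^1*397^1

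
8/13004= 2/3251 = 0.00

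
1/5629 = 1/5629 = 0.00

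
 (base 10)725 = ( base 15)335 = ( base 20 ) 1G5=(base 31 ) NC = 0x2d5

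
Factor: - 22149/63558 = -23/66  =  - 2^(- 1 )*3^( - 1 )*11^( - 1 )*23^1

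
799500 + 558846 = 1358346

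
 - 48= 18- 66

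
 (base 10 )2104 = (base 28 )2J4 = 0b100000111000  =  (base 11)1643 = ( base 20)554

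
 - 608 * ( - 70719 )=42997152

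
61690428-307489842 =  - 245799414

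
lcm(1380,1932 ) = 9660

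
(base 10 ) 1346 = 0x542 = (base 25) 23l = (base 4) 111002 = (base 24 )282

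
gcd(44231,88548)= 1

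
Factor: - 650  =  -2^1*5^2 * 13^1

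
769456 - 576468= 192988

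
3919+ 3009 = 6928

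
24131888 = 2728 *8846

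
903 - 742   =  161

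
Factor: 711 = 3^2*79^1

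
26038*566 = 14737508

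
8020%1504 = 500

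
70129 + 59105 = 129234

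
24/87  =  8/29 = 0.28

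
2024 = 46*44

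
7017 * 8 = 56136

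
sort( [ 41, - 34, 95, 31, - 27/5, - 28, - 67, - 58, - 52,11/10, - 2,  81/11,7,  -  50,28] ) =[ - 67,-58, -52,-50,  -  34, - 28, - 27/5 ,-2,11/10,7,81/11,28,31, 41, 95] 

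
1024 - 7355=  - 6331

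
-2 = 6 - 8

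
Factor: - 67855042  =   - 2^1*19^1*191^1*9349^1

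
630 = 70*9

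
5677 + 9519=15196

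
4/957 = 4/957  =  0.00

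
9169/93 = 98 + 55/93 = 98.59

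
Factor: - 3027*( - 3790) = 2^1*3^1 * 5^1*379^1*1009^1 = 11472330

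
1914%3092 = 1914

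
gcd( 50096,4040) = 808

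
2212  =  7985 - 5773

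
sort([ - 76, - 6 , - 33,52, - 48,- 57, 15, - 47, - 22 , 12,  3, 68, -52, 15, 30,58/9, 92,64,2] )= [- 76, - 57, - 52, - 48, - 47, - 33,-22, - 6,2, 3, 58/9,12,15, 15,30, 52 , 64, 68,92]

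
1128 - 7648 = - 6520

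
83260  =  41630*2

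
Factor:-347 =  - 347^1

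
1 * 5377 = 5377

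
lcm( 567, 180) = 11340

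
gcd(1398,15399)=3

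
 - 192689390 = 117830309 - 310519699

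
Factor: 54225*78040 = 2^3 *3^2*5^3*241^1*1951^1 = 4231719000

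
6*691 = 4146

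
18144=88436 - 70292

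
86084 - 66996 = 19088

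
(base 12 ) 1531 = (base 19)6GF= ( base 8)4665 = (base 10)2485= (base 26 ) 3HF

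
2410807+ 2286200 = 4697007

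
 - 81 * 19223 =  - 1557063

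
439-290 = 149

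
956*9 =8604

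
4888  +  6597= 11485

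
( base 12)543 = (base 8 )1403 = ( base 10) 771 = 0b1100000011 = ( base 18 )26F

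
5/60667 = 5/60667=0.00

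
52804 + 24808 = 77612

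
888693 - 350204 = 538489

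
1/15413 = 1/15413 = 0.00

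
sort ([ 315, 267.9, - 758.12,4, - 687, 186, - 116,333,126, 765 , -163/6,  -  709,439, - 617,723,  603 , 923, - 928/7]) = [ - 758.12, - 709, - 687, - 617, - 928/7, - 116, -163/6, 4,  126, 186,267.9, 315,  333,439,603,723,765 , 923]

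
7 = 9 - 2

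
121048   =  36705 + 84343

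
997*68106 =67901682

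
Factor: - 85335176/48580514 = - 42667588/24290257 = - 2^2*541^1 * 1877^(-1)*12941^(  -  1 )  *19717^1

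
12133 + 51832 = 63965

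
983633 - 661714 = 321919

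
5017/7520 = 5017/7520 =0.67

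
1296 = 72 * 18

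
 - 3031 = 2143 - 5174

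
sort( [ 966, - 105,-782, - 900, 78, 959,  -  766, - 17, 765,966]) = [ - 900, - 782,- 766, - 105, - 17,78, 765,959,966, 966 ]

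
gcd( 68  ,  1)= 1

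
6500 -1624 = 4876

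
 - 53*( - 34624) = 1835072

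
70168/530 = 35084/265 = 132.39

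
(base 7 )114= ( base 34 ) 1Q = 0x3c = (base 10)60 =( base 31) 1T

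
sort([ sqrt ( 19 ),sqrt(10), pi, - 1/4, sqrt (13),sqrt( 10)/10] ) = [ - 1/4,  sqrt( 10 )/10,pi,sqrt(10), sqrt(13), sqrt (19 ) ] 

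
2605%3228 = 2605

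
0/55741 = 0 = 0.00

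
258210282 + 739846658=998056940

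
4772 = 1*4772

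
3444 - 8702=-5258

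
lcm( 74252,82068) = 1559292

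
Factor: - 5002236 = -2^2*3^4*15439^1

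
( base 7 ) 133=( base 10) 73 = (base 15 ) 4D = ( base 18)41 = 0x49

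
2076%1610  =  466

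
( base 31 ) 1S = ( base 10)59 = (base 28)23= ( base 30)1T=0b111011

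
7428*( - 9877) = -73366356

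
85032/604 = 21258/151=140.78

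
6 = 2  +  4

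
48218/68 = 709 + 3/34=709.09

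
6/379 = 6/379  =  0.02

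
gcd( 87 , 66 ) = 3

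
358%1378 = 358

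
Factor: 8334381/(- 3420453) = - 11^1 * 31^1*61^(-1 )*8147^1*18691^(-1) = - 2778127/1140151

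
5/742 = 5/742= 0.01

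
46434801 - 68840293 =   -  22405492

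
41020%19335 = 2350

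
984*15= 14760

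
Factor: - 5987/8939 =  - 7^( - 1)*1277^( - 1 )*5987^1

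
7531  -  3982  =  3549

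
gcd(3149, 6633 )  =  67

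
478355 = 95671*5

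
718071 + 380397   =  1098468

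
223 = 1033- 810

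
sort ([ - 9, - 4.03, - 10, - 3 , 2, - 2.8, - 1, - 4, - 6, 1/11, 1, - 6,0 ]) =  [ - 10, - 9, - 6,  -  6, - 4.03, - 4, - 3, - 2.8, - 1,  0, 1/11 , 1,2]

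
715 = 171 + 544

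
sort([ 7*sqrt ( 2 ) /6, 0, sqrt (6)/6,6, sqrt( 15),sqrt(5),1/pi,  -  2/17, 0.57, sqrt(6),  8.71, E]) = [-2/17, 0, 1/pi, sqrt( 6)/6, 0.57,7*sqrt(2)/6, sqrt(5),sqrt(6),E,sqrt(15 ),6 , 8.71 ]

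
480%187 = 106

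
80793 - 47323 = 33470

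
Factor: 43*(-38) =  - 1634 = - 2^1*19^1*43^1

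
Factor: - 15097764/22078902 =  - 2516294/3679817 =- 2^1*11^1*114377^1 * 3679817^(-1)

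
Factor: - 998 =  - 2^1 * 499^1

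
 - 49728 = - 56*888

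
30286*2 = 60572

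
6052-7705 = -1653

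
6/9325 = 6/9325 = 0.00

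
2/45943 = 2/45943= 0.00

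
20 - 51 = -31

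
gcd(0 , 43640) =43640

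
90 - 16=74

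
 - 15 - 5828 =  - 5843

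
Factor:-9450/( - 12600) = 3/4  =  2^(-2 )*3^1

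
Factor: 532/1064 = 1/2 = 2^( - 1 ) 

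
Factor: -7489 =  -7489^1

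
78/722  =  39/361= 0.11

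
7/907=7/907 = 0.01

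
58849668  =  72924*807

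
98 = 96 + 2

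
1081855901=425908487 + 655947414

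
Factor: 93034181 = 181^1*514001^1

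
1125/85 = 13 +4/17 = 13.24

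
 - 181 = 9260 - 9441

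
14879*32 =476128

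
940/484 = 235/121 = 1.94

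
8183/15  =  545+8/15 = 545.53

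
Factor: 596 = 2^2* 149^1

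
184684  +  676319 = 861003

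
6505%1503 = 493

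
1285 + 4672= 5957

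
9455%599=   470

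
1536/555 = 512/185 = 2.77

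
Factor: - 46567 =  - 46567^1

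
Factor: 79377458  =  2^1 * 5783^1*6863^1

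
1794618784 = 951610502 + 843008282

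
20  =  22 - 2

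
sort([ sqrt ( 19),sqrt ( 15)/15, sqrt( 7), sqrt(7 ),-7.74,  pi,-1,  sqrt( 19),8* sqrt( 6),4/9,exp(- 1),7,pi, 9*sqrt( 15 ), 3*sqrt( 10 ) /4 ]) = [ - 7.74, - 1,sqrt( 15 )/15, exp(-1 ),4/9, 3*sqrt(10 ) /4,  sqrt( 7),sqrt( 7 ),pi,pi,sqrt ( 19),sqrt (19 ), 7,8*sqrt( 6 ),9*sqrt(15) ]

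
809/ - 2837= -1 + 2028/2837 = - 0.29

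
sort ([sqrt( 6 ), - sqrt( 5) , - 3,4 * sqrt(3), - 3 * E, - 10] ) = [-10,-3 * E, - 3, - sqrt(5),sqrt ( 6),4 *sqrt(3)]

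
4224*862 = 3641088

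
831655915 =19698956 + 811956959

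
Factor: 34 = 2^1 * 17^1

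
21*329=6909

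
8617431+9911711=18529142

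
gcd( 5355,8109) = 153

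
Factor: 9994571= 2791^1*3581^1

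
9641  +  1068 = 10709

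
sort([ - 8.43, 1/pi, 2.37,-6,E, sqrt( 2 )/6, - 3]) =[ - 8.43, - 6, - 3, sqrt ( 2)/6, 1/pi, 2.37, E]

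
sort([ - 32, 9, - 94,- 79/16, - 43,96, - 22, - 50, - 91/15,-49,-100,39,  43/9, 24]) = [ - 100, - 94, - 50 , - 49 , - 43, - 32,-22 , -91/15, - 79/16, 43/9, 9,24,39,96 ]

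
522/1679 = 522/1679 =0.31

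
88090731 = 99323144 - 11232413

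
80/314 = 40/157=0.25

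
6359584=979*6496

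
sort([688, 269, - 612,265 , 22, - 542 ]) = [ -612,-542,22, 265,269, 688 ]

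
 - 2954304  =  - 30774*96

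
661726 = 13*50902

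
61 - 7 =54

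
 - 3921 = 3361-7282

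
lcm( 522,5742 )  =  5742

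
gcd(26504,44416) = 8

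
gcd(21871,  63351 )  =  1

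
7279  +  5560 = 12839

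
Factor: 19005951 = 3^1 *6335317^1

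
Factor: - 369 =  - 3^2 *41^1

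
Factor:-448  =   -2^6 * 7^1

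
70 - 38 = 32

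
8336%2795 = 2746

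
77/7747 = 77/7747 = 0.01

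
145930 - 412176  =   - 266246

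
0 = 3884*0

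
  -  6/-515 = 6/515=0.01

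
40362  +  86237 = 126599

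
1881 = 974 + 907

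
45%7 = 3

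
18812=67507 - 48695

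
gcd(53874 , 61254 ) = 738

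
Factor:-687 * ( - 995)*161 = 3^1*5^1  *  7^1 * 23^1 * 199^1*229^1 =110053965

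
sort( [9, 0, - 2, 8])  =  [ - 2,0, 8, 9]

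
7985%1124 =117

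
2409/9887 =2409/9887 = 0.24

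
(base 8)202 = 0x82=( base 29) 4e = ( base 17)7b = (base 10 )130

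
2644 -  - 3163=5807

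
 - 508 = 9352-9860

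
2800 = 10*280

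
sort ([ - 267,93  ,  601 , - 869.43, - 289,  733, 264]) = [ - 869.43 , - 289, - 267, 93,264 , 601,  733] 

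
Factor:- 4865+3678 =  - 1187^1=-1187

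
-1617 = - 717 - 900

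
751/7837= 751/7837 = 0.10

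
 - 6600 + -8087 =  - 14687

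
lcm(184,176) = 4048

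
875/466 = 1  +  409/466 = 1.88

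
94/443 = 94/443= 0.21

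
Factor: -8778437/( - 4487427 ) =3^ ( - 3)* 7^( -1 ) *19^2*23743^ ( - 1) * 24317^1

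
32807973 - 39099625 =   -  6291652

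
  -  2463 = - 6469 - -4006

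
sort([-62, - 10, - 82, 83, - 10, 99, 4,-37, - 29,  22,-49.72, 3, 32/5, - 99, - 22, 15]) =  [ - 99, - 82, - 62, - 49.72,-37,-29,  -  22, - 10,-10,3,  4, 32/5,15, 22,  83,  99 ]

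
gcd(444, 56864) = 4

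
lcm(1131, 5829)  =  75777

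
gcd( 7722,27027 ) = 3861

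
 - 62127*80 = -4970160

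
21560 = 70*308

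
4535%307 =237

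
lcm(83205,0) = 0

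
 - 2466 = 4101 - 6567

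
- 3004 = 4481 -7485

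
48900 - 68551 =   -  19651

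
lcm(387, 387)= 387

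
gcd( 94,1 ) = 1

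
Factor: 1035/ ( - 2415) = -3^1*7^( - 1)  =  - 3/7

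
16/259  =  16/259 = 0.06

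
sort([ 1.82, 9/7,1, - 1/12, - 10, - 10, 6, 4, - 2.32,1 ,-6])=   [ - 10, -10, - 6, - 2.32, - 1/12, 1, 1 , 9/7, 1.82,4, 6]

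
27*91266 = 2464182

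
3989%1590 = 809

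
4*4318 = 17272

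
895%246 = 157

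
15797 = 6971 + 8826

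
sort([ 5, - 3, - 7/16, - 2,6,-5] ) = [ - 5, - 3, - 2, - 7/16, 5, 6] 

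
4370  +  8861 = 13231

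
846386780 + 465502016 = 1311888796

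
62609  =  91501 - 28892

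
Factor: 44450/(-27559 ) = -2^1*5^2*31^( - 1) =- 50/31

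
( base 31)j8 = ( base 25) nm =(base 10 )597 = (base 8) 1125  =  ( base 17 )212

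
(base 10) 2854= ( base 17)9ef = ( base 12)179A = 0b101100100110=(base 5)42404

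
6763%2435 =1893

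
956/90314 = 478/45157 = 0.01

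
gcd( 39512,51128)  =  88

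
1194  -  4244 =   -  3050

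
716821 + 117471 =834292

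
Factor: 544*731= 397664= 2^5* 17^2*43^1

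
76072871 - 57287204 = 18785667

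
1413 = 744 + 669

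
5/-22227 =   -  5/22227 = - 0.00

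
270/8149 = 270/8149 = 0.03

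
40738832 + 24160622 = 64899454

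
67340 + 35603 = 102943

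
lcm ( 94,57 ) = 5358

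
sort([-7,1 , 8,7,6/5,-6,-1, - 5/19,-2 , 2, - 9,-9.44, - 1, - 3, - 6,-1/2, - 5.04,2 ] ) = [-9.44,-9, - 7, - 6,- 6 , - 5.04 ,-3 ,-2, - 1, - 1,  -  1/2,-5/19, 1, 6/5, 2,2, 7,  8 ]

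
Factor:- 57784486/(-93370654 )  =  13^( - 1 )*71^1*127^ (-1 )*229^1*1777^1*28277^( - 1 ) =28892243/46685327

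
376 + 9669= 10045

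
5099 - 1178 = 3921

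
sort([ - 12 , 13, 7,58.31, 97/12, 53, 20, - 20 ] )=[ - 20, - 12,7, 97/12,13,20,  53,58.31 ]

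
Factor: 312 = 2^3*3^1*13^1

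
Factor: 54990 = 2^1 * 3^2 *5^1 * 13^1*47^1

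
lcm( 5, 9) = 45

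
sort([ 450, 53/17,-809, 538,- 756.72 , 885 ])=[  -  809, - 756.72, 53/17, 450, 538, 885]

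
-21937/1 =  - 21937= - 21937.00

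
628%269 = 90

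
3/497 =3/497 = 0.01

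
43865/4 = 43865/4 = 10966.25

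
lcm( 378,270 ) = 1890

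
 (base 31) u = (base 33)u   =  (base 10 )30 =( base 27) 13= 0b11110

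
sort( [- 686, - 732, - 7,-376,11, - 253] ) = [ - 732, - 686, - 376, - 253,-7, 11] 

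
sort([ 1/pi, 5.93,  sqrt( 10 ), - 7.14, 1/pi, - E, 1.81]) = [ - 7.14,-E , 1/pi, 1/pi, 1.81,sqrt ( 10), 5.93]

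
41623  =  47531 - 5908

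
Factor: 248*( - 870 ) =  - 2^4 * 3^1* 5^1*29^1*31^1 = -  215760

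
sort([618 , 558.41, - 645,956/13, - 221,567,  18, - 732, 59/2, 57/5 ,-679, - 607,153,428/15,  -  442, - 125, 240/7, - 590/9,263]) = [ - 732, - 679, - 645, - 607, - 442,  -  221, - 125, - 590/9, 57/5,18,428/15,  59/2,240/7,  956/13,153,263,558.41,567,618]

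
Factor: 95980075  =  5^2*3839203^1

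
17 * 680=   11560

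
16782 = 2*8391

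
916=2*458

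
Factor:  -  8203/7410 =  - 2^( - 1)* 3^(-1 )*5^( - 1)*19^( - 1 )*631^1 = - 631/570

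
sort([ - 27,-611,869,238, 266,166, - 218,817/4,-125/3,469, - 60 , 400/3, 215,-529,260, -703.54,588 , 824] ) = [-703.54, - 611,-529,-218, - 60, - 125/3,-27,400/3, 166,817/4,215, 238,260 , 266,469,588, 824,869] 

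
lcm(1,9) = 9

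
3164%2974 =190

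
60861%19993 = 882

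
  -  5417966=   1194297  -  6612263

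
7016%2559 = 1898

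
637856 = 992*643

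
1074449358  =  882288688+192160670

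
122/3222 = 61/1611 = 0.04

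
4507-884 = 3623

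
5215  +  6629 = 11844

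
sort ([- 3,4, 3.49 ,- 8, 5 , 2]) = [ -8, - 3 , 2,  3.49, 4, 5] 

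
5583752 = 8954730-3370978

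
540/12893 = 540/12893 = 0.04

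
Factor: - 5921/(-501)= 3^( - 1) * 31^1*167^( - 1)*191^1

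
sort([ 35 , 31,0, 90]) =[ 0,31, 35, 90]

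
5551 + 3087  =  8638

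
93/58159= 93/58159 = 0.00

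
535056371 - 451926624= 83129747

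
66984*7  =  468888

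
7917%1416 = 837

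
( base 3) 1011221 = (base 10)862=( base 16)35e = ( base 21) 1K1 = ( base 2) 1101011110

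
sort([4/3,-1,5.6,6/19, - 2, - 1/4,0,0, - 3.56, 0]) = [  -  3.56, - 2 , - 1, - 1/4, 0 , 0,  0, 6/19,4/3,  5.6]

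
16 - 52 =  - 36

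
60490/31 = 1951  +  9/31 = 1951.29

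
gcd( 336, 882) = 42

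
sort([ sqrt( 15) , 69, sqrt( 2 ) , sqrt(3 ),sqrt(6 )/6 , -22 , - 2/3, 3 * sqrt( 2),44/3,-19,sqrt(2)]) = [-22 ,-19, - 2/3,sqrt(6 ) /6 , sqrt(2) , sqrt( 2),sqrt(3 ),  sqrt( 15), 3 * sqrt(2),  44/3,  69] 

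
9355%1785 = 430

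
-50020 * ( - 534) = 26710680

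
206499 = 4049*51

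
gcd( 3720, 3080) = 40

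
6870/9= 2290/3 = 763.33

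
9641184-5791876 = 3849308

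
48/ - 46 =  - 24/23  =  - 1.04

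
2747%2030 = 717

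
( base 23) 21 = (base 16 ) 2f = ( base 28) 1j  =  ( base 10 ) 47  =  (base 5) 142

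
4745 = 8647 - 3902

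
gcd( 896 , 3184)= 16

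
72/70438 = 36/35219=0.00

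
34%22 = 12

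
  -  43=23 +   -  66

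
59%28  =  3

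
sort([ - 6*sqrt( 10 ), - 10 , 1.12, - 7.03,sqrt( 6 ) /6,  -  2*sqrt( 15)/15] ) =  [ - 6*sqrt(10 ),-10, - 7.03,-2*sqrt(15 ) /15, sqrt(6 )/6,1.12]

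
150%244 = 150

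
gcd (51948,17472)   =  156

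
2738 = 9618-6880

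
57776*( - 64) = - 3697664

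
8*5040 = 40320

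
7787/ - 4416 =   -  2 + 1045/4416 = - 1.76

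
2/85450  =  1/42725 = 0.00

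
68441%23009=22423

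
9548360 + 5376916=14925276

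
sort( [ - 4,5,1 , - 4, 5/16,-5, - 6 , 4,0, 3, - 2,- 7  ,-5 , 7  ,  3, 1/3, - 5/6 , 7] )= [ - 7,  -  6 , - 5 ,-5, - 4, - 4, - 2 ,  -  5/6, 0,5/16,1/3,1,3,3, 4,5, 7 , 7]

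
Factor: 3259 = 3259^1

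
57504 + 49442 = 106946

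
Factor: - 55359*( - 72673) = 3^2* 6151^1*72673^1 = 4023104607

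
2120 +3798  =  5918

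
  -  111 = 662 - 773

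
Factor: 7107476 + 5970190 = 13077666 = 2^1 * 3^3 * 7^1*29^1*1193^1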